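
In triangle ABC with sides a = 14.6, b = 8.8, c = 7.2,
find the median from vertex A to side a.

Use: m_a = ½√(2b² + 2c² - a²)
m_a = ½√(2·8.8² + 2·7.2² − 14.6²) = ½√(2·77.44 + 2·51.84 − 213.16) = ½√(154.88 + 103.68 − 213.16) = ½√45.4
√45.4 ≈ 6.73795, so m_a ≈ 3.36898

m_a = 3.369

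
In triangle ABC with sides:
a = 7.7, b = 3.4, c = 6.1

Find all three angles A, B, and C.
Law of cosines for each angle (a² = 59.29, b² = 11.56, c² = 37.21):
cos(A) = (b² + c² − a²)/(2bc) = (11.56 + 37.21 − 59.29)/(2·3.4·6.1) = -10.52/41.48 ≈ -0.253616  ⇒  A ≈ 104.692°
cos(B) = (a² + c² − b²)/(2ac) = (59.29 + 37.21 − 11.56)/(2·7.7·6.1) = 84.94/93.94 ≈ 0.904194  ⇒  B ≈ 25.285°
cos(C) = (a² + b² − c²)/(2ab) = (59.29 + 11.56 − 37.21)/(2·7.7·3.4) = 33.64/52.36 ≈ 0.642475  ⇒  C ≈ 50.0234°
Check: A + B + C ≈ 180°

A = 104.7°, B = 25.29°, C = 50.02°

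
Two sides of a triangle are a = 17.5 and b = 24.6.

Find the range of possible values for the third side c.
Triangle inequality: |a − b| < c < a + b
|a − b| = |17.5 − 24.6| = 7.1
a + b = 17.5 + 24.6 = 42.1

7.1 < c < 42.1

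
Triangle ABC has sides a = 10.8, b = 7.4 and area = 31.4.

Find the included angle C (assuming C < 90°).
Area = ½·a·b·sin(C)  ⇒  sin(C) = 2·Area/(a·b) = 2·31.4/(10.8·7.4) = 62.8/79.92 ≈ 0.785786
C = arcsin(0.785786) ≈ 51.7934° (taking the acute solution since C < 90°)

C = 51.79°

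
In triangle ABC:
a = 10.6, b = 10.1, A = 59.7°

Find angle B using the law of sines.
a/sin(A) = b/sin(B)  ⇒  sin(B) = b·sin(A)/a = 10.1·sin(59.7°)/10.6
sin(59.7°) ≈ 0.863396
sin(B) ≈ 10.1·0.863396/10.6 ≈ 8.7203/10.6 ≈ 0.822669
B = arcsin(0.822669) ≈ 55.3529°
(Since b ≤ a we need B ≤ A, so the obtuse alternative 180° − 55.3529° ≈ 124.647° is rejected.)

B = 55.35°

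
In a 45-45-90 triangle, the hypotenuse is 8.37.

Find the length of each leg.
In a 45-45-90 triangle hypotenuse = leg·√2, so leg = hypotenuse/√2.
Leg = 8.37/√2 ≈ 8.37/1.41421 ≈ 5.91848

Each leg = 5.918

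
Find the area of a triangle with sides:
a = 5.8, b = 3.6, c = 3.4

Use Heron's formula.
s = (5.8 + 3.6 + 3.4)/2 = 12.8/2 = 6.4
s − a = 0.6, s − b = 2.8, s − c = 3
s(s−a)(s−b)(s−c) = 6.4·0.6·2.8·3 ≈ 32.256
Area = √32.256 ≈ 5.67944

Area = 5.679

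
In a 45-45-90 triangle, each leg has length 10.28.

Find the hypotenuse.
In a 45-45-90 triangle the sides are in ratio 1 : 1 : √2, so hypotenuse = leg·√2.
Hypotenuse = 10.28·√2 ≈ 10.28·1.41421 ≈ 14.5381

Hypotenuse = 10.28√2 = 14.54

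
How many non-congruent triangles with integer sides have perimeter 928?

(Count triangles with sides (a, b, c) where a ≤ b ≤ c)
Let a ≤ b ≤ c with a + b + c = 928. The only binding inequality is a + b > c, i.e. 928 − c > c, so c < 928/2; and c ≥ 928/3 since c is the largest side.
So 310 ≤ c ≤ 463. For each c, b runs from ⌈(928 − c)/2⌉ up to c (then a = 928 − b − c satisfies 1 ≤ a ≤ b automatically), giving c − ⌈(928 − c)/2⌉ + 1 choices.
Summing over c: 2 + 3 + 5 + 6 + … + 230 + 231  (154 terms, c = 310, …, 463) = 17941
Check (closed form: nearest integer to p²/48 for even p, (p+3)²/48 for odd p): 928²/48 = 861184/48 ≈ 17941.33 → 17941

17941 triangles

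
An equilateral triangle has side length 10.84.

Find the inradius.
r = Area/s with s the semi-perimeter.
Area = (√3/4)·10.84² = (√3/4)·117.5056 ≈ 0.433013·117.5056 ≈ 50.8814
s = 3·10.84/2 = 16.26
r ≈ 50.8814/16.26 ≈ 3.12924
(Equivalently r = side/(2√3) = 10.84/3.4641 ≈ 3.12924.)

r = 3.129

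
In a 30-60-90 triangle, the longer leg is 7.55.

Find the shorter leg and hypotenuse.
In a 30-60-90 triangle the sides are in ratio 1 : √3 : 2, so short leg = long leg/√3 and hypotenuse = 2·(short leg).
Short leg = 7.55/√3 ≈ 7.55/1.73205 ≈ 4.35899
Hypotenuse = 2·4.35899 ≈ 8.71799

Short leg = 4.359, Hypotenuse = 8.718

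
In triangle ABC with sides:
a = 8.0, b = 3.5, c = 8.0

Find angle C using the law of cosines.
c² = a² + b² − 2ab·cos(C)  ⇒  cos(C) = (a² + b² − c²)/(2ab)
cos(C) = (8.0² + 3.5² − 8.0²)/(2·8.0·3.5) = (64 + 12.25 − 64)/56 = 12.25/56 ≈ 0.21875
C = arccos(0.21875) ≈ 77.3644°

C = 77.36°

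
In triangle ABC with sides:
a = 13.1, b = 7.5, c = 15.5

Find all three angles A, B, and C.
Law of cosines for each angle (a² = 171.61, b² = 56.25, c² = 240.25):
cos(A) = (b² + c² − a²)/(2bc) = (56.25 + 240.25 − 171.61)/(2·7.5·15.5) = 124.89/232.5 ≈ 0.537161  ⇒  A ≈ 57.5094°
cos(B) = (a² + c² − b²)/(2ac) = (171.61 + 240.25 − 56.25)/(2·13.1·15.5) = 355.61/406.1 ≈ 0.875671  ⇒  B ≈ 28.8755°
cos(C) = (a² + b² − c²)/(2ab) = (171.61 + 56.25 − 240.25)/(2·13.1·7.5) = -12.39/196.5 ≈ -0.0630534  ⇒  C ≈ 93.6151°
Check: A + B + C ≈ 180°

A = 57.51°, B = 28.88°, C = 93.62°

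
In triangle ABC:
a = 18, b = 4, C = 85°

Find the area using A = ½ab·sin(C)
A = ½·a·b·sin(C) = ½·18·4·sin(85°)
sin(85°) ≈ 0.996195
A ≈ ½·72·0.996195 = 36·0.996195 ≈ 35.863

Area = 35.86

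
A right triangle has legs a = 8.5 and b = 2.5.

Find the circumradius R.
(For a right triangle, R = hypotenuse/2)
Hypotenuse c = √(a² + b²) = √(72.25 + 6.25) = √78.5 ≈ 8.86002
R = c/2 ≈ 8.86002/2 ≈ 4.43001

R = 4.43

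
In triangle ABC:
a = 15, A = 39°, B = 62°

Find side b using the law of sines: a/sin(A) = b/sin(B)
a/sin(A) = b/sin(B)  ⇒  b = a·sin(B)/sin(A) = 15·sin(62°)/sin(39°)
sin(62°) ≈ 0.882948, sin(39°) ≈ 0.62932
b ≈ 15·0.882948/0.62932 ≈ 13.2442/0.62932 ≈ 21.0453

b = 21.05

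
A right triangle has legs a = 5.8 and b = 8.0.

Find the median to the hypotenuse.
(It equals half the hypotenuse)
Hypotenuse c = √(a² + b²) = √(33.64 + 64) = √97.64 ≈ 9.8813
Median to hypotenuse = c/2 ≈ 9.8813/2 ≈ 4.94065

Median = 4.941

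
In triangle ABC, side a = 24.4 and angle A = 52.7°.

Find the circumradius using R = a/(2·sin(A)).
R = a/(2·sin(A)) = 24.4/(2·sin(52.7°))
sin(52.7°) ≈ 0.795473
R ≈ 24.4/(2·0.795473) = 24.4/1.59095 ≈ 15.3368

R = 15.34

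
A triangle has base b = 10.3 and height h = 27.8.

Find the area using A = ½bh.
A = ½·b·h = ½·10.3·27.8 = ½·286.34 = 143.17

Area = 143.17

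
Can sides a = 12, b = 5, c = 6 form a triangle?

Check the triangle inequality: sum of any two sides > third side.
a + b vs c: 12 + 5 = 17 > 6  ✓
a + c vs b: 12 + 6 = 18 > 5  ✓
b + c vs a: 5 + 6 = 11 ≤ 12  ✗

No: 5 + 6 = 11 is not > 12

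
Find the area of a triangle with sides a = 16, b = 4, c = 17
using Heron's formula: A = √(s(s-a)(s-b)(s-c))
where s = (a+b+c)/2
s = (16 + 4 + 17)/2 = 37/2 = 18.5
s − a = 2.5, s − b = 14.5, s − c = 1.5
s(s−a)(s−b)(s−c) = 18.5·2.5·14.5·1.5 = 1005.9375
Area = √1005.9375 ≈ 31.7165

s = 18.5, Area = 31.72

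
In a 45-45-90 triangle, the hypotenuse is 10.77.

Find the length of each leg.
In a 45-45-90 triangle hypotenuse = leg·√2, so leg = hypotenuse/√2.
Leg = 10.77/√2 ≈ 10.77/1.41421 ≈ 7.61554

Each leg = 7.616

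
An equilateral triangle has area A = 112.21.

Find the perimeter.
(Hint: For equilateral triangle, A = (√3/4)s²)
A = (√3/4)s²  ⇒  s² = 4A/√3 = 4·112.21/√3 = 448.84/1.73205 ≈ 259.138
s ≈ √259.138 ≈ 16.0978
Perimeter = 3s ≈ 3·16.0978 ≈ 48.2933

Perimeter = 48.29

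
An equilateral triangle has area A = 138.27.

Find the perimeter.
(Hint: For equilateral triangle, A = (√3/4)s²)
A = (√3/4)s²  ⇒  s² = 4A/√3 = 4·138.27/√3 = 553.08/1.73205 ≈ 319.321
s ≈ √319.321 ≈ 17.8696
Perimeter = 3s ≈ 3·17.8696 ≈ 53.6087

Perimeter = 53.61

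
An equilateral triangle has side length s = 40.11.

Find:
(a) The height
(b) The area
(a) The height splits the triangle into two 30-60-90 halves: h = s·√3/2 = 40.11·1.73205/2 ≈ 69.4726/2 ≈ 34.7363
(b) Area = (√3/4)·s² = (√3/4)·40.11² = (√3/4)·1608.8121 ≈ 0.433013·1608.8121 ≈ 696.636

Height = 34.74, Area = 696.6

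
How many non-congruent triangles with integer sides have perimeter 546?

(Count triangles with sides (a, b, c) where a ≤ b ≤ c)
Let a ≤ b ≤ c with a + b + c = 546. The only binding inequality is a + b > c, i.e. 546 − c > c, so c < 546/2; and c ≥ 546/3 since c is the largest side.
So 182 ≤ c ≤ 272. For each c, b runs from ⌈(546 − c)/2⌉ up to c (then a = 546 − b − c satisfies 1 ≤ a ≤ b automatically), giving c − ⌈(546 − c)/2⌉ + 1 choices.
Summing over c: 1 + 2 + 4 + 5 + … + 134 + 136  (91 terms, c = 182, …, 272) = 6211
Check (closed form: nearest integer to p²/48 for even p, (p+3)²/48 for odd p): 546²/48 = 298116/48 ≈ 6210.75 → 6211

6211 triangles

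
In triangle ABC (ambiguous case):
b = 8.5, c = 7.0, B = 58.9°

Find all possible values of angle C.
b/sin(B) = c/sin(C)  ⇒  sin(C) = c·sin(B)/b = 7.0·sin(58.9°)/8.5
sin(58.9°) ≈ 0.856267
sin(C) ≈ 7.0·0.856267/8.5 ≈ 5.99387/8.5 ≈ 0.705161
Candidate 1: C₁ = arcsin(0.705161) ≈ 44.8426°  →  A = 180° − 58.9° − 44.8426° ≈ 76.2574° > 0, valid
Candidate 2: C₂ = 180° − C₁ ≈ 135.157°  →  A = 180° − 58.9° − 135.157° ≈ -14.0574° ≤ 0, not a valid triangle

C = 44.84° (one solution)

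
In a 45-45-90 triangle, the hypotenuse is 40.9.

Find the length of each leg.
In a 45-45-90 triangle hypotenuse = leg·√2, so leg = hypotenuse/√2.
Leg = 40.9/√2 ≈ 40.9/1.41421 ≈ 28.9207

Each leg = 28.92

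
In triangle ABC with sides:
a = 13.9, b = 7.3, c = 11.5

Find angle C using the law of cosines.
c² = a² + b² − 2ab·cos(C)  ⇒  cos(C) = (a² + b² − c²)/(2ab)
cos(C) = (13.9² + 7.3² − 11.5²)/(2·13.9·7.3) = (193.21 + 53.29 − 132.25)/202.94 = 114.25/202.94 ≈ 0.562974
C = arccos(0.562974) ≈ 55.7383°

C = 55.74°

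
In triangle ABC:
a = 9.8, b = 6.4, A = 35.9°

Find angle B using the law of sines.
a/sin(A) = b/sin(B)  ⇒  sin(B) = b·sin(A)/a = 6.4·sin(35.9°)/9.8
sin(35.9°) ≈ 0.586372
sin(B) ≈ 6.4·0.586372/9.8 ≈ 3.75278/9.8 ≈ 0.382937
B = arcsin(0.382937) ≈ 22.5157°
(Since b ≤ a we need B ≤ A, so the obtuse alternative 180° − 22.5157° ≈ 157.484° is rejected.)

B = 22.52°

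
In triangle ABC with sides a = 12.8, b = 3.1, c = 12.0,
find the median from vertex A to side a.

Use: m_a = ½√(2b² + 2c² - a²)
m_a = ½√(2·3.1² + 2·12.0² − 12.8²) = ½√(2·9.61 + 2·144 − 163.84) = ½√(19.22 + 288 − 163.84) = ½√143.38
√143.38 ≈ 11.9741, so m_a ≈ 5.98707

m_a = 5.987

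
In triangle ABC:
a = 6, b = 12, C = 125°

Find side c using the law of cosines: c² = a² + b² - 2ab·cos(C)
c² = 6² + 12² − 2·6·12·cos(125°)
cos(125°) ≈ -0.573576
c² ≈ 36 + 144 − 144·(-0.573576) ≈ 180 + 82.595 ≈ 262.595
c ≈ √262.595 ≈ 16.2048

c = 16.2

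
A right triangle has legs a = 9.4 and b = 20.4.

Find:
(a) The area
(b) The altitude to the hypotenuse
(a) The legs are perpendicular, so Area = ½·a·b = ½·9.4·20.4 = ½·191.76 = 95.88
(b) Hypotenuse c = √(a² + b²) = √(88.36 + 416.16) = √504.52 ≈ 22.4615
    Area = ½·c·h_c  ⇒  h_c = 2·Area/c = 191.76/22.4615 ≈ 8.53727

Area = 95.88, h_c = 8.537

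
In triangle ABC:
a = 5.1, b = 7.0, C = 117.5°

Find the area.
Two sides and the included angle (SAS): A = ½·a·b·sin(C) = ½·5.1·7.0·sin(117.5°)
sin(117.5°) ≈ 0.887011
A ≈ ½·35.7·0.887011 = 17.85·0.887011 ≈ 15.8331

Area = 15.83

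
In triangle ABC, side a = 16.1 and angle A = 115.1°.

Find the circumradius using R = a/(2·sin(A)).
R = a/(2·sin(A)) = 16.1/(2·sin(115.1°))
sin(115.1°) ≈ 0.905569
R ≈ 16.1/(2·0.905569) = 16.1/1.81114 ≈ 8.88944

R = 8.889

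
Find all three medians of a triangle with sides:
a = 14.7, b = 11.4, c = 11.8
Median formula: m_a = ½√(2b² + 2c² − a²) (and cyclically). a² = 216.09, b² = 129.96, c² = 139.24.
m_a = ½√(2·129.96 + 2·139.24 − 216.09) = ½√322.31 ≈ ½·17.953 ≈ 8.9765
m_b = ½√(2·216.09 + 2·139.24 − 129.96) = ½√580.7 ≈ ½·24.0977 ≈ 12.0489
m_c = ½√(2·216.09 + 2·129.96 − 139.24) = ½√552.86 ≈ ½·23.513 ≈ 11.7565

m_a = 8.976, m_b = 12.05, m_c = 11.76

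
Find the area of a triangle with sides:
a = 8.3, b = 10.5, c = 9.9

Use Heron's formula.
s = (8.3 + 10.5 + 9.9)/2 = 28.7/2 = 14.35
s − a = 6.05, s − b = 3.85, s − c = 4.45
s(s−a)(s−b)(s−c) = 14.35·6.05·3.85·4.45 ≈ 1487.4
Area = √1487.4 ≈ 38.5668

Area = 38.57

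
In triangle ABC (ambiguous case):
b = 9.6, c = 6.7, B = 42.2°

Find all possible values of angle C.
b/sin(B) = c/sin(C)  ⇒  sin(C) = c·sin(B)/b = 6.7·sin(42.2°)/9.6
sin(42.2°) ≈ 0.671721
sin(C) ≈ 6.7·0.671721/9.6 ≈ 4.50053/9.6 ≈ 0.468805
Candidate 1: C₁ = arcsin(0.468805) ≈ 27.9568°  →  A = 180° − 42.2° − 27.9568° ≈ 109.843° > 0, valid
Candidate 2: C₂ = 180° − C₁ ≈ 152.043°  →  A = 180° − 42.2° − 152.043° ≈ -14.2432° ≤ 0, not a valid triangle

C = 27.96° (one solution)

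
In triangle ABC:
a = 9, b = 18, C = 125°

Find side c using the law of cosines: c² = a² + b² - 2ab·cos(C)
c² = 9² + 18² − 2·9·18·cos(125°)
cos(125°) ≈ -0.573576
c² ≈ 81 + 324 − 324·(-0.573576) ≈ 405 + 185.839 ≈ 590.839
c ≈ √590.839 ≈ 24.3072

c = 24.31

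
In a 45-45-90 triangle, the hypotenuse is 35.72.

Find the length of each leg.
In a 45-45-90 triangle hypotenuse = leg·√2, so leg = hypotenuse/√2.
Leg = 35.72/√2 ≈ 35.72/1.41421 ≈ 25.2579

Each leg = 25.26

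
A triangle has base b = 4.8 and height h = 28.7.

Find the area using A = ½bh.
A = ½·b·h = ½·4.8·28.7 = ½·137.76 = 68.88

Area = 68.88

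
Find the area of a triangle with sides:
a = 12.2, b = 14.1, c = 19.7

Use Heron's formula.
s = (12.2 + 14.1 + 19.7)/2 = 46/2 = 23
s − a = 10.8, s − b = 8.9, s − c = 3.3
s(s−a)(s−b)(s−c) = 23·10.8·8.9·3.3 ≈ 7295.51
Area = √7295.51 ≈ 85.4137

Area = 85.41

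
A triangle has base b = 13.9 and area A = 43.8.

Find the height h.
A = ½·b·h  ⇒  h = 2A/b = 2·43.8/13.9 = 87.6/13.9 ≈ 6.30216

h = 6.302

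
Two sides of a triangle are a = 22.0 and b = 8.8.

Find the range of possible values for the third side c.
Triangle inequality: |a − b| < c < a + b
|a − b| = |22.0 − 8.8| = 13.2
a + b = 22.0 + 8.8 = 30.8

13.2 < c < 30.8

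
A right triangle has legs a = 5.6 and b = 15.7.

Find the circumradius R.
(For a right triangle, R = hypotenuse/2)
Hypotenuse c = √(a² + b²) = √(31.36 + 246.49) = √277.85 ≈ 16.6688
R = c/2 ≈ 16.6688/2 ≈ 8.33442

R = 8.334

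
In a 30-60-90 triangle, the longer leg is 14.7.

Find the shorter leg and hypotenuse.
In a 30-60-90 triangle the sides are in ratio 1 : √3 : 2, so short leg = long leg/√3 and hypotenuse = 2·(short leg).
Short leg = 14.7/√3 ≈ 14.7/1.73205 ≈ 8.48705
Hypotenuse = 2·8.48705 ≈ 16.9741

Short leg = 8.487, Hypotenuse = 16.97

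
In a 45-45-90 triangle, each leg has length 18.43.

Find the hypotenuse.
In a 45-45-90 triangle the sides are in ratio 1 : 1 : √2, so hypotenuse = leg·√2.
Hypotenuse = 18.43·√2 ≈ 18.43·1.41421 ≈ 26.064

Hypotenuse = 18.43√2 = 26.06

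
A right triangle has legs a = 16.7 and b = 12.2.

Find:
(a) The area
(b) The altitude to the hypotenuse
(a) The legs are perpendicular, so Area = ½·a·b = ½·16.7·12.2 = ½·203.74 = 101.87
(b) Hypotenuse c = √(a² + b²) = √(278.89 + 148.84) = √427.73 ≈ 20.6816
    Area = ½·c·h_c  ⇒  h_c = 2·Area/c = 203.74/20.6816 ≈ 9.85125

Area = 101.87, h_c = 9.851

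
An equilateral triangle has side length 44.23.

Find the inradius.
r = Area/s with s the semi-perimeter.
Area = (√3/4)·44.23² = (√3/4)·1956.2929 ≈ 0.433013·1956.2929 ≈ 847.1
s = 3·44.23/2 = 66.345
r ≈ 847.1/66.345 ≈ 12.7681
(Equivalently r = side/(2√3) = 44.23/3.4641 ≈ 12.7681.)

r = 12.77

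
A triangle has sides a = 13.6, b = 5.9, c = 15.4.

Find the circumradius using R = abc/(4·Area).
First find the area with Heron's formula.
s = (13.6 + 5.9 + 15.4)/2 = 17.45
Area = √(s(s−a)(s−b)(s−c)) = √(17.45·3.85·11.55·2.05) ≈ √1590.71 ≈ 39.8838
abc = 13.6·5.9·15.4 = 1235.696
R = abc/(4·Area) ≈ 1235.696/(4·39.8838) = 1235.696/159.535 ≈ 7.74561

R = 7.746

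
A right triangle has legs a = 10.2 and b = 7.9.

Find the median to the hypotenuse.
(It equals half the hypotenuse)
Hypotenuse c = √(a² + b²) = √(104.04 + 62.41) = √166.45 ≈ 12.9016
Median to hypotenuse = c/2 ≈ 12.9016/2 ≈ 6.45078

Median = 6.451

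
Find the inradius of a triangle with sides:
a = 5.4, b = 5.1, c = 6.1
r = Area/s where s is the semi-perimeter.
s = (5.4 + 5.1 + 6.1)/2 = 16.6/2 = 8.3
Area = √(s(s−a)(s−b)(s−c)) = √(8.3·2.9·3.2·2.2) ≈ √169.453 ≈ 13.0174
r ≈ 13.0174/8.3 ≈ 1.56836

r = 1.568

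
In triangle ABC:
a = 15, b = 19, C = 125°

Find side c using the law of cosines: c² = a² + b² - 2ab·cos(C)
c² = 15² + 19² − 2·15·19·cos(125°)
cos(125°) ≈ -0.573576
c² ≈ 225 + 361 − 570·(-0.573576) ≈ 586 + 326.939 ≈ 912.939
c ≈ √912.939 ≈ 30.2149

c = 30.21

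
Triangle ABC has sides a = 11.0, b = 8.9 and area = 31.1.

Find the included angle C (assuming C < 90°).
Area = ½·a·b·sin(C)  ⇒  sin(C) = 2·Area/(a·b) = 2·31.1/(11.0·8.9) = 62.2/97.9 ≈ 0.635342
C = arcsin(0.635342) ≈ 39.4454° (taking the acute solution since C < 90°)

C = 39.45°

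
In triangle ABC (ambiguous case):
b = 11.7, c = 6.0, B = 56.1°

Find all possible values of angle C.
b/sin(B) = c/sin(C)  ⇒  sin(C) = c·sin(B)/b = 6.0·sin(56.1°)/11.7
sin(56.1°) ≈ 0.830012
sin(C) ≈ 6.0·0.830012/11.7 ≈ 4.98007/11.7 ≈ 0.425647
Candidate 1: C₁ = arcsin(0.425647) ≈ 25.1916°  →  A = 180° − 56.1° − 25.1916° ≈ 98.7084° > 0, valid
Candidate 2: C₂ = 180° − C₁ ≈ 154.808°  →  A = 180° − 56.1° − 154.808° ≈ -30.9084° ≤ 0, not a valid triangle

C = 25.19° (one solution)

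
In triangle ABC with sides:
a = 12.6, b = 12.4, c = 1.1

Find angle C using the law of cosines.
c² = a² + b² − 2ab·cos(C)  ⇒  cos(C) = (a² + b² − c²)/(2ab)
cos(C) = (12.6² + 12.4² − 1.1²)/(2·12.6·12.4) = (158.76 + 153.76 − 1.21)/312.48 = 311.31/312.48 ≈ 0.996256
C = arccos(0.996256) ≈ 4.9597°

C = 4.96°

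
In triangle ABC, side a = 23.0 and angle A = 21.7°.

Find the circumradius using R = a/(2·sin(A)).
R = a/(2·sin(A)) = 23.0/(2·sin(21.7°))
sin(21.7°) ≈ 0.369747
R ≈ 23.0/(2·0.369747) = 23.0/0.739494 ≈ 31.1024

R = 31.1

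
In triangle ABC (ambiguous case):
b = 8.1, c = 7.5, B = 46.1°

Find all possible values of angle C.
b/sin(B) = c/sin(C)  ⇒  sin(C) = c·sin(B)/b = 7.5·sin(46.1°)/8.1
sin(46.1°) ≈ 0.720551
sin(C) ≈ 7.5·0.720551/8.1 ≈ 5.40413/8.1 ≈ 0.667177
Candidate 1: C₁ = arcsin(0.667177) ≈ 41.8496°  →  A = 180° − 46.1° − 41.8496° ≈ 92.0504° > 0, valid
Candidate 2: C₂ = 180° − C₁ ≈ 138.15°  →  A = 180° − 46.1° − 138.15° ≈ -4.2504° ≤ 0, not a valid triangle

C = 41.85° (one solution)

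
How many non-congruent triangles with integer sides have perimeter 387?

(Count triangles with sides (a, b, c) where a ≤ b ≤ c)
Let a ≤ b ≤ c with a + b + c = 387. The only binding inequality is a + b > c, i.e. 387 − c > c, so c < 387/2; and c ≥ 387/3 since c is the largest side.
So 129 ≤ c ≤ 193. For each c, b runs from ⌈(387 − c)/2⌉ up to c (then a = 387 − b − c satisfies 1 ≤ a ≤ b automatically), giving c − ⌈(387 − c)/2⌉ + 1 choices.
Summing over c: 1 + 2 + 4 + 5 + … + 95 + 97  (65 terms, c = 129, …, 193) = 3169
Check (closed form: nearest integer to p²/48 for even p, (p+3)²/48 for odd p): (387+3)²/48 = 390²/48 = 152100/48 ≈ 3168.75 → 3169

3169 triangles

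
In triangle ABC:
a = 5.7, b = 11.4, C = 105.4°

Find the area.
Two sides and the included angle (SAS): A = ½·a·b·sin(C) = ½·5.7·11.4·sin(105.4°)
sin(105.4°) ≈ 0.964095
A ≈ ½·64.98·0.964095 = 32.49·0.964095 ≈ 31.3235

Area = 31.32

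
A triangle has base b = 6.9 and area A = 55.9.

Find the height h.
A = ½·b·h  ⇒  h = 2A/b = 2·55.9/6.9 = 111.8/6.9 ≈ 16.2029

h = 16.2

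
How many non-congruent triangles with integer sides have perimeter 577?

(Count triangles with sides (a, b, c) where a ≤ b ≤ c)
Let a ≤ b ≤ c with a + b + c = 577. The only binding inequality is a + b > c, i.e. 577 − c > c, so c < 577/2; and c ≥ 577/3 since c is the largest side.
So 193 ≤ c ≤ 288. For each c, b runs from ⌈(577 − c)/2⌉ up to c (then a = 577 − b − c satisfies 1 ≤ a ≤ b automatically), giving c − ⌈(577 − c)/2⌉ + 1 choices.
Summing over c: 2 + 3 + 5 + 6 + … + 143 + 144  (96 terms, c = 193, …, 288) = 7008
Check (closed form: nearest integer to p²/48 for even p, (p+3)²/48 for odd p): (577+3)²/48 = 580²/48 = 336400/48 ≈ 7008.33 → 7008

7008 triangles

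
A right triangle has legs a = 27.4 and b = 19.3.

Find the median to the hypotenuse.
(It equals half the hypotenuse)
Hypotenuse c = √(a² + b²) = √(750.76 + 372.49) = √1123.25 ≈ 33.5149
Median to hypotenuse = c/2 ≈ 33.5149/2 ≈ 16.7575

Median = 16.76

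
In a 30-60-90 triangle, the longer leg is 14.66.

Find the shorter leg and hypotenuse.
In a 30-60-90 triangle the sides are in ratio 1 : √3 : 2, so short leg = long leg/√3 and hypotenuse = 2·(short leg).
Short leg = 14.66/√3 ≈ 14.66/1.73205 ≈ 8.46395
Hypotenuse = 2·8.46395 ≈ 16.9279

Short leg = 8.464, Hypotenuse = 16.93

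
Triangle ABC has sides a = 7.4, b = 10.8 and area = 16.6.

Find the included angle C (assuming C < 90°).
Area = ½·a·b·sin(C)  ⇒  sin(C) = 2·Area/(a·b) = 2·16.6/(7.4·10.8) = 33.2/79.92 ≈ 0.415415
C = arcsin(0.415415) ≈ 24.5455° (taking the acute solution since C < 90°)

C = 24.55°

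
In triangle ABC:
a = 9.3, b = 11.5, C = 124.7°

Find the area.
Two sides and the included angle (SAS): A = ½·a·b·sin(C) = ½·9.3·11.5·sin(124.7°)
sin(124.7°) ≈ 0.822144
A ≈ ½·106.95·0.822144 = 53.475·0.822144 ≈ 43.9642

Area = 43.96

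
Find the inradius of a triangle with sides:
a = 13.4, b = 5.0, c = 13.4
r = Area/s where s is the semi-perimeter.
s = (13.4 + 5.0 + 13.4)/2 = 31.8/2 = 15.9
Area = √(s(s−a)(s−b)(s−c)) = √(15.9·2.5·10.9·2.5) ≈ √1083.19 ≈ 32.9118
r ≈ 32.9118/15.9 ≈ 2.06993

r = 2.07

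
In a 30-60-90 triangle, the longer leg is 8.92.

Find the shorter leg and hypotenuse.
In a 30-60-90 triangle the sides are in ratio 1 : √3 : 2, so short leg = long leg/√3 and hypotenuse = 2·(short leg).
Short leg = 8.92/√3 ≈ 8.92/1.73205 ≈ 5.14996
Hypotenuse = 2·5.14996 ≈ 10.2999

Short leg = 5.15, Hypotenuse = 10.3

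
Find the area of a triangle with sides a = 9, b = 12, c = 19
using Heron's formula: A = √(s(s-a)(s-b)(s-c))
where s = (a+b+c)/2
s = (9 + 12 + 19)/2 = 40/2 = 20
s − a = 11, s − b = 8, s − c = 1
s(s−a)(s−b)(s−c) = 20·11·8·1 = 1760
Area = √1760 ≈ 41.9524

s = 20.0, Area = 41.95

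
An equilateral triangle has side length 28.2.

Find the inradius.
r = Area/s with s the semi-perimeter.
Area = (√3/4)·28.2² = (√3/4)·795.24 ≈ 0.433013·795.24 ≈ 344.349
s = 3·28.2/2 = 42.3
r ≈ 344.349/42.3 ≈ 8.14064
(Equivalently r = side/(2√3) = 28.2/3.4641 ≈ 8.14064.)

r = 8.141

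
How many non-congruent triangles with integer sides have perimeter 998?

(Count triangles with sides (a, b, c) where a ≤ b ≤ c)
Let a ≤ b ≤ c with a + b + c = 998. The only binding inequality is a + b > c, i.e. 998 − c > c, so c < 998/2; and c ≥ 998/3 since c is the largest side.
So 333 ≤ c ≤ 498. For each c, b runs from ⌈(998 − c)/2⌉ up to c (then a = 998 − b − c satisfies 1 ≤ a ≤ b automatically), giving c − ⌈(998 − c)/2⌉ + 1 choices.
Summing over c: 1 + 3 + 4 + 6 + … + 247 + 249  (166 terms, c = 333, …, 498) = 20750
Check (closed form: nearest integer to p²/48 for even p, (p+3)²/48 for odd p): 998²/48 = 996004/48 ≈ 20750.08 → 20750

20750 triangles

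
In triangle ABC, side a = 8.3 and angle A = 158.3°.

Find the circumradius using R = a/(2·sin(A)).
R = a/(2·sin(A)) = 8.3/(2·sin(158.3°))
sin(158.3°) ≈ 0.369747
R ≈ 8.3/(2·0.369747) = 8.3/0.739494 ≈ 11.2239

R = 11.22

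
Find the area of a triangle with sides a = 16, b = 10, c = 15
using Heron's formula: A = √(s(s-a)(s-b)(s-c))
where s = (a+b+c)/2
s = (16 + 10 + 15)/2 = 41/2 = 20.5
s − a = 4.5, s − b = 10.5, s − c = 5.5
s(s−a)(s−b)(s−c) = 20.5·4.5·10.5·5.5 = 5327.4375
Area = √5327.4375 ≈ 72.9893

s = 20.5, Area = 72.99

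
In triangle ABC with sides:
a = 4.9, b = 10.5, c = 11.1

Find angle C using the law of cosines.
c² = a² + b² − 2ab·cos(C)  ⇒  cos(C) = (a² + b² − c²)/(2ab)
cos(C) = (4.9² + 10.5² − 11.1²)/(2·4.9·10.5) = (24.01 + 110.25 − 123.21)/102.9 = 11.05/102.9 ≈ 0.107386
C = arccos(0.107386) ≈ 83.8354°

C = 83.84°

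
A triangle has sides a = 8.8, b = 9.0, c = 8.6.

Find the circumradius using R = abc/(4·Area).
First find the area with Heron's formula.
s = (8.8 + 9.0 + 8.6)/2 = 13.2
Area = √(s(s−a)(s−b)(s−c)) = √(13.2·4.4·4.2·4.6) ≈ √1122.11 ≈ 33.4978
abc = 8.8·9.0·8.6 = 681.12
R = abc/(4·Area) ≈ 681.12/(4·33.4978) = 681.12/133.991 ≈ 5.08331

R = 5.083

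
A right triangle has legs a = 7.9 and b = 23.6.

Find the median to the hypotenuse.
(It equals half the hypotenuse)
Hypotenuse c = √(a² + b²) = √(62.41 + 556.96) = √619.37 ≈ 24.8871
Median to hypotenuse = c/2 ≈ 24.8871/2 ≈ 12.4436

Median = 12.44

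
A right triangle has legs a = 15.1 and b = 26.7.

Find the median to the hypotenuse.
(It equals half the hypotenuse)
Hypotenuse c = √(a² + b²) = √(228.01 + 712.89) = √940.9 ≈ 30.6741
Median to hypotenuse = c/2 ≈ 30.6741/2 ≈ 15.337

Median = 15.34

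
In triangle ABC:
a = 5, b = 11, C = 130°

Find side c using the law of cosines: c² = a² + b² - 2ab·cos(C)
c² = 5² + 11² − 2·5·11·cos(130°)
cos(130°) ≈ -0.642788
c² ≈ 25 + 121 − 110·(-0.642788) ≈ 146 + 70.7066 ≈ 216.707
c ≈ √216.707 ≈ 14.721

c = 14.72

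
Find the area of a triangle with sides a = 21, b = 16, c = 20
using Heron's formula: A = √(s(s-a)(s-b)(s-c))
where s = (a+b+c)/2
s = (21 + 16 + 20)/2 = 57/2 = 28.5
s − a = 7.5, s − b = 12.5, s − c = 8.5
s(s−a)(s−b)(s−c) = 28.5·7.5·12.5·8.5 = 22710.9375
Area = √22710.9375 ≈ 150.701

s = 28.5, Area = 150.7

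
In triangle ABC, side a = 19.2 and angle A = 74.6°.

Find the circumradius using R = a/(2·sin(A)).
R = a/(2·sin(A)) = 19.2/(2·sin(74.6°))
sin(74.6°) ≈ 0.964095
R ≈ 19.2/(2·0.964095) = 19.2/1.92819 ≈ 9.95752

R = 9.958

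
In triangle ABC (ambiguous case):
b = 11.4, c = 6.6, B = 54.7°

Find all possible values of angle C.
b/sin(B) = c/sin(C)  ⇒  sin(C) = c·sin(B)/b = 6.6·sin(54.7°)/11.4
sin(54.7°) ≈ 0.816138
sin(C) ≈ 6.6·0.816138/11.4 ≈ 5.38651/11.4 ≈ 0.472501
Candidate 1: C₁ = arcsin(0.472501) ≈ 28.1967°  →  A = 180° − 54.7° − 28.1967° ≈ 97.1033° > 0, valid
Candidate 2: C₂ = 180° − C₁ ≈ 151.803°  →  A = 180° − 54.7° − 151.803° ≈ -26.5033° ≤ 0, not a valid triangle

C = 28.2° (one solution)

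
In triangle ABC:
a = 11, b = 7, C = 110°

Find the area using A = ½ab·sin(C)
A = ½·a·b·sin(C) = ½·11·7·sin(110°)
sin(110°) ≈ 0.939693
A ≈ ½·77·0.939693 = 38.5·0.939693 ≈ 36.1782

Area = 36.18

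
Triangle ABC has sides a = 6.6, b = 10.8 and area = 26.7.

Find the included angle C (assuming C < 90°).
Area = ½·a·b·sin(C)  ⇒  sin(C) = 2·Area/(a·b) = 2·26.7/(6.6·10.8) = 53.4/71.28 ≈ 0.749158
C = arcsin(0.749158) ≈ 48.5175° (taking the acute solution since C < 90°)

C = 48.52°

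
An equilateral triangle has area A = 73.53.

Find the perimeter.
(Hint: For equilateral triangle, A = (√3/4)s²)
A = (√3/4)s²  ⇒  s² = 4A/√3 = 4·73.53/√3 = 294.12/1.73205 ≈ 169.81
s ≈ √169.81 ≈ 13.0311
Perimeter = 3s ≈ 3·13.0311 ≈ 39.0934

Perimeter = 39.09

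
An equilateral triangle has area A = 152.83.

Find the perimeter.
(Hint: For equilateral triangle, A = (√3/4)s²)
A = (√3/4)s²  ⇒  s² = 4A/√3 = 4·152.83/√3 = 611.32/1.73205 ≈ 352.946
s ≈ √352.946 ≈ 18.7869
Perimeter = 3s ≈ 3·18.7869 ≈ 56.3606

Perimeter = 56.36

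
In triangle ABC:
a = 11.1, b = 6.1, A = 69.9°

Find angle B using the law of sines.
a/sin(A) = b/sin(B)  ⇒  sin(B) = b·sin(A)/a = 6.1·sin(69.9°)/11.1
sin(69.9°) ≈ 0.939094
sin(B) ≈ 6.1·0.939094/11.1 ≈ 5.72847/11.1 ≈ 0.516079
B = arcsin(0.516079) ≈ 31.0696°
(Since b ≤ a we need B ≤ A, so the obtuse alternative 180° − 31.0696° ≈ 148.93° is rejected.)

B = 31.07°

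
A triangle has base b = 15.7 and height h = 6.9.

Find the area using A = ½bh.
A = ½·b·h = ½·15.7·6.9 = ½·108.33 = 54.165

Area = 54.165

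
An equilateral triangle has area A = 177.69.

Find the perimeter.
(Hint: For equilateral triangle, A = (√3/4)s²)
A = (√3/4)s²  ⇒  s² = 4A/√3 = 4·177.69/√3 = 710.76/1.73205 ≈ 410.357
s ≈ √410.357 ≈ 20.2573
Perimeter = 3s ≈ 3·20.2573 ≈ 60.7718

Perimeter = 60.77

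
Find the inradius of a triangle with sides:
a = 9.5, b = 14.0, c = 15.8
r = Area/s where s is the semi-perimeter.
s = (9.5 + 14.0 + 15.8)/2 = 39.3/2 = 19.65
Area = √(s(s−a)(s−b)(s−c)) = √(19.65·10.15·5.65·3.85) ≈ √4338.48 ≈ 65.8672
r ≈ 65.8672/19.65 ≈ 3.35202

r = 3.352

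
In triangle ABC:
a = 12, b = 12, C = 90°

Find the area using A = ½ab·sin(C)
A = ½·a·b·sin(C) = ½·12·12·sin(90°)
sin(90°) ≈ 1
A ≈ ½·144·1 = 72·1 ≈ 72

Area = 72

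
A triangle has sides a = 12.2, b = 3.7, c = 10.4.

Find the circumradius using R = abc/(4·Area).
First find the area with Heron's formula.
s = (12.2 + 3.7 + 10.4)/2 = 13.15
Area = √(s(s−a)(s−b)(s−c)) = √(13.15·0.95·9.45·2.75) ≈ √324.649 ≈ 18.018
abc = 12.2·3.7·10.4 = 469.456
R = abc/(4·Area) ≈ 469.456/(4·18.018) = 469.456/72.0721 ≈ 6.5137

R = 6.514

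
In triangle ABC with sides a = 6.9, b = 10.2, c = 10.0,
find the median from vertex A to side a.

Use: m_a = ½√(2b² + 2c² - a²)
m_a = ½√(2·10.2² + 2·10.0² − 6.9²) = ½√(2·104.04 + 2·100 − 47.61) = ½√(208.08 + 200 − 47.61) = ½√360.47
√360.47 ≈ 18.986, so m_a ≈ 9.49302

m_a = 9.493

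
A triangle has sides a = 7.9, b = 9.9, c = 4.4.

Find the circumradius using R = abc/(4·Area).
First find the area with Heron's formula.
s = (7.9 + 9.9 + 4.4)/2 = 11.1
Area = √(s(s−a)(s−b)(s−c)) = √(11.1·3.2·1.2·6.7) ≈ √285.581 ≈ 16.8991
abc = 7.9·9.9·4.4 = 344.124
R = abc/(4·Area) ≈ 344.124/(4·16.8991) = 344.124/67.5965 ≈ 5.09085

R = 5.091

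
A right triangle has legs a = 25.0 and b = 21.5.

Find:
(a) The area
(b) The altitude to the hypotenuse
(a) The legs are perpendicular, so Area = ½·a·b = ½·25.0·21.5 = ½·537.5 = 268.75
(b) Hypotenuse c = √(a² + b²) = √(625 + 462.25) = √1087.25 ≈ 32.9735
    Area = ½·c·h_c  ⇒  h_c = 2·Area/c = 537.5/32.9735 ≈ 16.301

Area = 268.75, h_c = 16.3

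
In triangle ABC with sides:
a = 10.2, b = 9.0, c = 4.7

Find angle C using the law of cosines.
c² = a² + b² − 2ab·cos(C)  ⇒  cos(C) = (a² + b² − c²)/(2ab)
cos(C) = (10.2² + 9.0² − 4.7²)/(2·10.2·9.0) = (104.04 + 81 − 22.09)/183.6 = 162.95/183.6 ≈ 0.887527
C = arccos(0.887527) ≈ 27.4359°

C = 27.44°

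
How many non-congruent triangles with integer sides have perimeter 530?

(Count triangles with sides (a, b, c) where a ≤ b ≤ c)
Let a ≤ b ≤ c with a + b + c = 530. The only binding inequality is a + b > c, i.e. 530 − c > c, so c < 530/2; and c ≥ 530/3 since c is the largest side.
So 177 ≤ c ≤ 264. For each c, b runs from ⌈(530 − c)/2⌉ up to c (then a = 530 − b − c satisfies 1 ≤ a ≤ b automatically), giving c − ⌈(530 − c)/2⌉ + 1 choices.
Summing over c: 1 + 3 + 4 + 6 + … + 130 + 132  (88 terms, c = 177, …, 264) = 5852
Check (closed form: nearest integer to p²/48 for even p, (p+3)²/48 for odd p): 530²/48 = 280900/48 ≈ 5852.08 → 5852

5852 triangles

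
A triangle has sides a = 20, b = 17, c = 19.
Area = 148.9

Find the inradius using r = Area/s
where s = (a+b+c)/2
s = (20 + 17 + 19)/2 = 56/2 = 28
r = Area/s = 148.9/28 ≈ 5.31786

r = 5.318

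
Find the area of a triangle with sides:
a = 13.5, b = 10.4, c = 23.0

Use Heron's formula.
s = (13.5 + 10.4 + 23.0)/2 = 46.9/2 = 23.45
s − a = 9.95, s − b = 13.05, s − c = 0.45
s(s−a)(s−b)(s−c) = 23.45·9.95·13.05·0.45 ≈ 1370.22
Area = √1370.22 ≈ 37.0164

Area = 37.02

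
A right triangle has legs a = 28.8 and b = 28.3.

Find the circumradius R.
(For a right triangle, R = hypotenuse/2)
Hypotenuse c = √(a² + b²) = √(829.44 + 800.89) = √1630.33 ≈ 40.3773
R = c/2 ≈ 40.3773/2 ≈ 20.1887

R = 20.19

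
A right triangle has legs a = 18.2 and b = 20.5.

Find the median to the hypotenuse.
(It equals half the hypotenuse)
Hypotenuse c = √(a² + b²) = √(331.24 + 420.25) = √751.49 ≈ 27.4133
Median to hypotenuse = c/2 ≈ 27.4133/2 ≈ 13.7067

Median = 13.71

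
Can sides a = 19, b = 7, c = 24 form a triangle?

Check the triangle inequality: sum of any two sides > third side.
a + b vs c: 19 + 7 = 26 > 24  ✓
a + c vs b: 19 + 24 = 43 > 7  ✓
b + c vs a: 7 + 24 = 31 > 19  ✓

Yes, triangle inequality satisfied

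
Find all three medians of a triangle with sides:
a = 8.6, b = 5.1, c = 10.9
Median formula: m_a = ½√(2b² + 2c² − a²) (and cyclically). a² = 73.96, b² = 26.01, c² = 118.81.
m_a = ½√(2·26.01 + 2·118.81 − 73.96) = ½√215.68 ≈ ½·14.686 ≈ 7.34302
m_b = ½√(2·73.96 + 2·118.81 − 26.01) = ½√359.53 ≈ ½·18.9613 ≈ 9.48064
m_c = ½√(2·73.96 + 2·26.01 − 118.81) = ½√81.13 ≈ ½·9.00722 ≈ 4.50361

m_a = 7.343, m_b = 9.481, m_c = 4.504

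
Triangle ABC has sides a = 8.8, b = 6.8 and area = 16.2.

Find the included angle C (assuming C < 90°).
Area = ½·a·b·sin(C)  ⇒  sin(C) = 2·Area/(a·b) = 2·16.2/(8.8·6.8) = 32.4/59.84 ≈ 0.541444
C = arcsin(0.541444) ≈ 32.782° (taking the acute solution since C < 90°)

C = 32.78°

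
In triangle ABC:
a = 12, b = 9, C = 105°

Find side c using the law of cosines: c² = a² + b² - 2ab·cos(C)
c² = 12² + 9² − 2·12·9·cos(105°)
cos(105°) ≈ -0.258819
c² ≈ 144 + 81 − 216·(-0.258819) ≈ 225 + 55.9049 ≈ 280.905
c ≈ √280.905 ≈ 16.7602

c = 16.76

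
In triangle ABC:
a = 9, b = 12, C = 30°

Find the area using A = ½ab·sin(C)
A = ½·a·b·sin(C) = ½·9·12·sin(30°)
sin(30°) ≈ 0.5
A ≈ ½·108·0.5 = 54·0.5 ≈ 27

Area = 27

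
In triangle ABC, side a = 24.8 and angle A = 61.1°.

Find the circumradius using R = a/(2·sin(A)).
R = a/(2·sin(A)) = 24.8/(2·sin(61.1°))
sin(61.1°) ≈ 0.875465
R ≈ 24.8/(2·0.875465) = 24.8/1.75093 ≈ 14.1639

R = 14.16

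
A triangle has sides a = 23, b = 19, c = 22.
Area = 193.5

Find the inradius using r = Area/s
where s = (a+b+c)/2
s = (23 + 19 + 22)/2 = 64/2 = 32
r = Area/s = 193.5/32 ≈ 6.04688

r = 6.047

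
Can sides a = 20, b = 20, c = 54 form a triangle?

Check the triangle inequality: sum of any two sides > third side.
a + b vs c: 20 + 20 = 40 ≤ 54  ✗
a + c vs b: 20 + 54 = 74 > 20  ✓
b + c vs a: 20 + 54 = 74 > 20  ✓

No: 20 + 20 = 40 is not > 54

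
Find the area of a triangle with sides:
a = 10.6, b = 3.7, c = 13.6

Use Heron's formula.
s = (10.6 + 3.7 + 13.6)/2 = 27.9/2 = 13.95
s − a = 3.35, s − b = 10.25, s − c = 0.35
s(s−a)(s−b)(s−c) = 13.95·3.35·10.25·0.35 ≈ 167.653
Area = √167.653 ≈ 12.9481

Area = 12.95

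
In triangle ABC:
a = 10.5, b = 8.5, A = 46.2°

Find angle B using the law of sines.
a/sin(A) = b/sin(B)  ⇒  sin(B) = b·sin(A)/a = 8.5·sin(46.2°)/10.5
sin(46.2°) ≈ 0.72176
sin(B) ≈ 8.5·0.72176/10.5 ≈ 6.13496/10.5 ≈ 0.584282
B = arcsin(0.584282) ≈ 35.7523°
(Since b ≤ a we need B ≤ A, so the obtuse alternative 180° − 35.7523° ≈ 144.248° is rejected.)

B = 35.75°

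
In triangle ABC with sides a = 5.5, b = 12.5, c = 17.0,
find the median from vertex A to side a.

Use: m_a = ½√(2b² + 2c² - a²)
m_a = ½√(2·12.5² + 2·17.0² − 5.5²) = ½√(2·156.25 + 2·289 − 30.25) = ½√(312.5 + 578 − 30.25) = ½√860.25
√860.25 ≈ 29.33, so m_a ≈ 14.665

m_a = 14.67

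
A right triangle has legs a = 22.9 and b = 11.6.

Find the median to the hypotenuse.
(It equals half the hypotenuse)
Hypotenuse c = √(a² + b²) = √(524.41 + 134.56) = √658.97 ≈ 25.6704
Median to hypotenuse = c/2 ≈ 25.6704/2 ≈ 12.8352

Median = 12.84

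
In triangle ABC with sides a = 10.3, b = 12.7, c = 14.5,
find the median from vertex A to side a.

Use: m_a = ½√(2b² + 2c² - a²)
m_a = ½√(2·12.7² + 2·14.5² − 10.3²) = ½√(2·161.29 + 2·210.25 − 106.09) = ½√(322.58 + 420.5 − 106.09) = ½√636.99
√636.99 ≈ 25.2387, so m_a ≈ 12.6193

m_a = 12.62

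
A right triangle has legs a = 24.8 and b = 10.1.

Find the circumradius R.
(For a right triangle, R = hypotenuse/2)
Hypotenuse c = √(a² + b²) = √(615.04 + 102.01) = √717.05 ≈ 26.7778
R = c/2 ≈ 26.7778/2 ≈ 13.3889

R = 13.39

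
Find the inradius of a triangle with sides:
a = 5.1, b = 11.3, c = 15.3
r = Area/s where s is the semi-perimeter.
s = (5.1 + 11.3 + 15.3)/2 = 31.7/2 = 15.85
Area = √(s(s−a)(s−b)(s−c)) = √(15.85·10.75·4.55·0.55) ≈ √426.395 ≈ 20.6493
r ≈ 20.6493/15.85 ≈ 1.3028

r = 1.303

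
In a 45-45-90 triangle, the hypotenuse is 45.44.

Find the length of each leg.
In a 45-45-90 triangle hypotenuse = leg·√2, so leg = hypotenuse/√2.
Leg = 45.44/√2 ≈ 45.44/1.41421 ≈ 32.1309

Each leg = 32.13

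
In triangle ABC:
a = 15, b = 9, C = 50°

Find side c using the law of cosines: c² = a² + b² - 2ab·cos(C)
c² = 15² + 9² − 2·15·9·cos(50°)
cos(50°) ≈ 0.642788
c² ≈ 225 + 81 − 270·(0.642788) ≈ 306 − 173.553 ≈ 132.447
c ≈ √132.447 ≈ 11.5086

c = 11.51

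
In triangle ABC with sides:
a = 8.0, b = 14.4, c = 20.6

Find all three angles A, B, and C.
Law of cosines for each angle (a² = 64, b² = 207.36, c² = 424.36):
cos(A) = (b² + c² − a²)/(2bc) = (207.36 + 424.36 − 64)/(2·14.4·20.6) = 567.72/593.28 ≈ 0.956917  ⇒  A ≈ 16.8795°
cos(B) = (a² + c² − b²)/(2ac) = (64 + 424.36 − 207.36)/(2·8.0·20.6) = 281/329.6 ≈ 0.852549  ⇒  B ≈ 31.51°
cos(C) = (a² + b² − c²)/(2ab) = (64 + 207.36 − 424.36)/(2·8.0·14.4) = -153/230.4 ≈ -0.664063  ⇒  C ≈ 131.61°
Check: A + B + C ≈ 180°

A = 16.88°, B = 31.51°, C = 131.6°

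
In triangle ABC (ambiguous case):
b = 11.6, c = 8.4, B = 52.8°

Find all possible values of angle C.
b/sin(B) = c/sin(C)  ⇒  sin(C) = c·sin(B)/b = 8.4·sin(52.8°)/11.6
sin(52.8°) ≈ 0.79653
sin(C) ≈ 8.4·0.79653/11.6 ≈ 6.69085/11.6 ≈ 0.576798
Candidate 1: C₁ = arcsin(0.576798) ≈ 35.2256°  →  A = 180° − 52.8° − 35.2256° ≈ 91.9744° > 0, valid
Candidate 2: C₂ = 180° − C₁ ≈ 144.774°  →  A = 180° − 52.8° − 144.774° ≈ -17.5744° ≤ 0, not a valid triangle

C = 35.23° (one solution)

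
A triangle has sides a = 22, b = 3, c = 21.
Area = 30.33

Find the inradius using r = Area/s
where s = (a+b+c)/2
s = (22 + 3 + 21)/2 = 46/2 = 23
r = Area/s = 30.33/23 ≈ 1.3187

r = 1.319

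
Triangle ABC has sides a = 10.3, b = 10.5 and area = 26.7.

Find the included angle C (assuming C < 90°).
Area = ½·a·b·sin(C)  ⇒  sin(C) = 2·Area/(a·b) = 2·26.7/(10.3·10.5) = 53.4/108.15 ≈ 0.493759
C = arcsin(0.493759) ≈ 29.5879° (taking the acute solution since C < 90°)

C = 29.59°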